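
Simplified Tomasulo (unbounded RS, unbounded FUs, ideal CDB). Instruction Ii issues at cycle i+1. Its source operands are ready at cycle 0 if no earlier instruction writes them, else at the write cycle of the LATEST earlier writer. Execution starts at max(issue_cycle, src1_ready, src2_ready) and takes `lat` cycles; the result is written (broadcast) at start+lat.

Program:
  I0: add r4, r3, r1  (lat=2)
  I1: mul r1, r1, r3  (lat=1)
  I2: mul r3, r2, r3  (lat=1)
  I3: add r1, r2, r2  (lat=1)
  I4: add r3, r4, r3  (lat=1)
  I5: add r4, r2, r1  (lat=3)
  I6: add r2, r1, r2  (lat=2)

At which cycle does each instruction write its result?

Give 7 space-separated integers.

Answer: 3 3 4 5 6 9 9

Derivation:
I0 add r4: issue@1 deps=(None,None) exec_start@1 write@3
I1 mul r1: issue@2 deps=(None,None) exec_start@2 write@3
I2 mul r3: issue@3 deps=(None,None) exec_start@3 write@4
I3 add r1: issue@4 deps=(None,None) exec_start@4 write@5
I4 add r3: issue@5 deps=(0,2) exec_start@5 write@6
I5 add r4: issue@6 deps=(None,3) exec_start@6 write@9
I6 add r2: issue@7 deps=(3,None) exec_start@7 write@9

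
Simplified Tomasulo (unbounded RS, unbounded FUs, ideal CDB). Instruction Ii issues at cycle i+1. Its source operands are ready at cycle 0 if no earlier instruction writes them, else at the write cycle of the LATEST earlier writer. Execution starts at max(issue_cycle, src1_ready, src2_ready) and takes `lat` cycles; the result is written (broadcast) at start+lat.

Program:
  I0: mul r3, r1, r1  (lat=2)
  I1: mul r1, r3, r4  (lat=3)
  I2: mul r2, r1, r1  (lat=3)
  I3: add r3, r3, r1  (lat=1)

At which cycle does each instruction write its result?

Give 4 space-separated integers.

I0 mul r3: issue@1 deps=(None,None) exec_start@1 write@3
I1 mul r1: issue@2 deps=(0,None) exec_start@3 write@6
I2 mul r2: issue@3 deps=(1,1) exec_start@6 write@9
I3 add r3: issue@4 deps=(0,1) exec_start@6 write@7

Answer: 3 6 9 7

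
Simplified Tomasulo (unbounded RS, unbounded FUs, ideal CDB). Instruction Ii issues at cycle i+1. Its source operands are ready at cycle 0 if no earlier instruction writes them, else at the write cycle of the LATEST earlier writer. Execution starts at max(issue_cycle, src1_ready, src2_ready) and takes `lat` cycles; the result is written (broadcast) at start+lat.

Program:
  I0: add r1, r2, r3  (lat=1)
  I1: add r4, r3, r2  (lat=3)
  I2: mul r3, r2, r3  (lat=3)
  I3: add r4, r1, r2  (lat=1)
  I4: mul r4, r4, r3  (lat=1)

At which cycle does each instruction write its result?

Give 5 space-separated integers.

I0 add r1: issue@1 deps=(None,None) exec_start@1 write@2
I1 add r4: issue@2 deps=(None,None) exec_start@2 write@5
I2 mul r3: issue@3 deps=(None,None) exec_start@3 write@6
I3 add r4: issue@4 deps=(0,None) exec_start@4 write@5
I4 mul r4: issue@5 deps=(3,2) exec_start@6 write@7

Answer: 2 5 6 5 7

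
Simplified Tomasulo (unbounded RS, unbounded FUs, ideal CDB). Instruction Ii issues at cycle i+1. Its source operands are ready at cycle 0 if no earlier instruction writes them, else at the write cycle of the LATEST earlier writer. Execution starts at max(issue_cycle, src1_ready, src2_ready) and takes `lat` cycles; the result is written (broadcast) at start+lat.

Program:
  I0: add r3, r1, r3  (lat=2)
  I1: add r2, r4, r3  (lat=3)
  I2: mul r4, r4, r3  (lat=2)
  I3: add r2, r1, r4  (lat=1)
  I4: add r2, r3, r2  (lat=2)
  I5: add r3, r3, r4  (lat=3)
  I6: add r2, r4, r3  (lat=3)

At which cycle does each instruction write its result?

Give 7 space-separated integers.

Answer: 3 6 5 6 8 9 12

Derivation:
I0 add r3: issue@1 deps=(None,None) exec_start@1 write@3
I1 add r2: issue@2 deps=(None,0) exec_start@3 write@6
I2 mul r4: issue@3 deps=(None,0) exec_start@3 write@5
I3 add r2: issue@4 deps=(None,2) exec_start@5 write@6
I4 add r2: issue@5 deps=(0,3) exec_start@6 write@8
I5 add r3: issue@6 deps=(0,2) exec_start@6 write@9
I6 add r2: issue@7 deps=(2,5) exec_start@9 write@12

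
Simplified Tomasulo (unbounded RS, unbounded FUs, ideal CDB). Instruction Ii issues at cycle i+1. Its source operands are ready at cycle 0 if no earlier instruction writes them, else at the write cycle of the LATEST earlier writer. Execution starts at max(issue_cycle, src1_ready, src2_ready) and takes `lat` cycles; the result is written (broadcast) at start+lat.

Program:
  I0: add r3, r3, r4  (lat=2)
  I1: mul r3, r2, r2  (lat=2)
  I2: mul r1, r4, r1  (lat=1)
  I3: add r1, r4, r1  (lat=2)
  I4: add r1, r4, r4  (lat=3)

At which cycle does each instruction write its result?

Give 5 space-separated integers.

I0 add r3: issue@1 deps=(None,None) exec_start@1 write@3
I1 mul r3: issue@2 deps=(None,None) exec_start@2 write@4
I2 mul r1: issue@3 deps=(None,None) exec_start@3 write@4
I3 add r1: issue@4 deps=(None,2) exec_start@4 write@6
I4 add r1: issue@5 deps=(None,None) exec_start@5 write@8

Answer: 3 4 4 6 8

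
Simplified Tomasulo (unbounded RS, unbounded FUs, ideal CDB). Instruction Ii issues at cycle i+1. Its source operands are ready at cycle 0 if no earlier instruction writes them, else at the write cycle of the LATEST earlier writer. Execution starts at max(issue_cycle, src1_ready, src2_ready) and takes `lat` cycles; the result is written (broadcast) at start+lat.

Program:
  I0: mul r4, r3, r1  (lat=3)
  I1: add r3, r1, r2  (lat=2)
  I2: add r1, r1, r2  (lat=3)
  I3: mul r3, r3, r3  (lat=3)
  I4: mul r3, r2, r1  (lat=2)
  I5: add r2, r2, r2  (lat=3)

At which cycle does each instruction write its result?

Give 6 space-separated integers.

I0 mul r4: issue@1 deps=(None,None) exec_start@1 write@4
I1 add r3: issue@2 deps=(None,None) exec_start@2 write@4
I2 add r1: issue@3 deps=(None,None) exec_start@3 write@6
I3 mul r3: issue@4 deps=(1,1) exec_start@4 write@7
I4 mul r3: issue@5 deps=(None,2) exec_start@6 write@8
I5 add r2: issue@6 deps=(None,None) exec_start@6 write@9

Answer: 4 4 6 7 8 9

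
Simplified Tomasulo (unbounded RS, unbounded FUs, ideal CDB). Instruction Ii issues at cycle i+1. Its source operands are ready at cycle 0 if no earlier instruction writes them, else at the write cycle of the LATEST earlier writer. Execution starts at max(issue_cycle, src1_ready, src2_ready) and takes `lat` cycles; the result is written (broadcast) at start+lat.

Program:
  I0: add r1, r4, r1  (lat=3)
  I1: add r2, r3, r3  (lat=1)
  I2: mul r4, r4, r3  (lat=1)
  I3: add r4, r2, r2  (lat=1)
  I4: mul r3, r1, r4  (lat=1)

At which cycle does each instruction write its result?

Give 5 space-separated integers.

I0 add r1: issue@1 deps=(None,None) exec_start@1 write@4
I1 add r2: issue@2 deps=(None,None) exec_start@2 write@3
I2 mul r4: issue@3 deps=(None,None) exec_start@3 write@4
I3 add r4: issue@4 deps=(1,1) exec_start@4 write@5
I4 mul r3: issue@5 deps=(0,3) exec_start@5 write@6

Answer: 4 3 4 5 6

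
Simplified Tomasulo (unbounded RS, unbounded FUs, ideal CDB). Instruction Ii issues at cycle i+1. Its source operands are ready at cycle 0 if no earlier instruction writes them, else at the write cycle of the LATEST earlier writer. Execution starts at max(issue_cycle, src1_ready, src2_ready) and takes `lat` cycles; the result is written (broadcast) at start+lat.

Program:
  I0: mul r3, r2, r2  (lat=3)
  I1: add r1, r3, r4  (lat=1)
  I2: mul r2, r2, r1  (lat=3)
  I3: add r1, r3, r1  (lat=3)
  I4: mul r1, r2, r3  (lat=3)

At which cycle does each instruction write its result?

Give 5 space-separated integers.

I0 mul r3: issue@1 deps=(None,None) exec_start@1 write@4
I1 add r1: issue@2 deps=(0,None) exec_start@4 write@5
I2 mul r2: issue@3 deps=(None,1) exec_start@5 write@8
I3 add r1: issue@4 deps=(0,1) exec_start@5 write@8
I4 mul r1: issue@5 deps=(2,0) exec_start@8 write@11

Answer: 4 5 8 8 11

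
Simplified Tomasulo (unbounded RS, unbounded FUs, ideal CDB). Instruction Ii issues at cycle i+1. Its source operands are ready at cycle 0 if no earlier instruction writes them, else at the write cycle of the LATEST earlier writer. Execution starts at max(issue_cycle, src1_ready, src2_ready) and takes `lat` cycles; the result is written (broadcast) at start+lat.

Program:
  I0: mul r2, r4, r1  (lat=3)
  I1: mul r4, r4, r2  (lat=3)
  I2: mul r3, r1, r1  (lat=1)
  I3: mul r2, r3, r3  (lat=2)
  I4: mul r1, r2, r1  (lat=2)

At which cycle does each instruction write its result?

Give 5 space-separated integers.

I0 mul r2: issue@1 deps=(None,None) exec_start@1 write@4
I1 mul r4: issue@2 deps=(None,0) exec_start@4 write@7
I2 mul r3: issue@3 deps=(None,None) exec_start@3 write@4
I3 mul r2: issue@4 deps=(2,2) exec_start@4 write@6
I4 mul r1: issue@5 deps=(3,None) exec_start@6 write@8

Answer: 4 7 4 6 8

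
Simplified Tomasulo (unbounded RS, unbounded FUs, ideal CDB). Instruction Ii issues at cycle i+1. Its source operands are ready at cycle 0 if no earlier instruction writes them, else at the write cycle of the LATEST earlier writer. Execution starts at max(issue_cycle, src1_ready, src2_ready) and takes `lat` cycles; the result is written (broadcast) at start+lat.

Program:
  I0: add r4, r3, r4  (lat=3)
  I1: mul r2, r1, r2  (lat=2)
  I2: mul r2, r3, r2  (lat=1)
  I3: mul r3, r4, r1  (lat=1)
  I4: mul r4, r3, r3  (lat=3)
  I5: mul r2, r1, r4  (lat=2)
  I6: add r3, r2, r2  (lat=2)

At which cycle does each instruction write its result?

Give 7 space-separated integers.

I0 add r4: issue@1 deps=(None,None) exec_start@1 write@4
I1 mul r2: issue@2 deps=(None,None) exec_start@2 write@4
I2 mul r2: issue@3 deps=(None,1) exec_start@4 write@5
I3 mul r3: issue@4 deps=(0,None) exec_start@4 write@5
I4 mul r4: issue@5 deps=(3,3) exec_start@5 write@8
I5 mul r2: issue@6 deps=(None,4) exec_start@8 write@10
I6 add r3: issue@7 deps=(5,5) exec_start@10 write@12

Answer: 4 4 5 5 8 10 12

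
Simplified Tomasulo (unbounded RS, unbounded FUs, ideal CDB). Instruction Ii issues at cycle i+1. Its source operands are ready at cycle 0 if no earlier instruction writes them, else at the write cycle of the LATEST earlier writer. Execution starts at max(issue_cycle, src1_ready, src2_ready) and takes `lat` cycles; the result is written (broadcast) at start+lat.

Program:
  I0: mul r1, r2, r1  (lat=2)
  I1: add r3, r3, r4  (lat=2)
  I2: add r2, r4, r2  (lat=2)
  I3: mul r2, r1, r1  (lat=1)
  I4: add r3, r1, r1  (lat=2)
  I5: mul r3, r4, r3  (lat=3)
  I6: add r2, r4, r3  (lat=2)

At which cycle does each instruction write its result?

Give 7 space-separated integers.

I0 mul r1: issue@1 deps=(None,None) exec_start@1 write@3
I1 add r3: issue@2 deps=(None,None) exec_start@2 write@4
I2 add r2: issue@3 deps=(None,None) exec_start@3 write@5
I3 mul r2: issue@4 deps=(0,0) exec_start@4 write@5
I4 add r3: issue@5 deps=(0,0) exec_start@5 write@7
I5 mul r3: issue@6 deps=(None,4) exec_start@7 write@10
I6 add r2: issue@7 deps=(None,5) exec_start@10 write@12

Answer: 3 4 5 5 7 10 12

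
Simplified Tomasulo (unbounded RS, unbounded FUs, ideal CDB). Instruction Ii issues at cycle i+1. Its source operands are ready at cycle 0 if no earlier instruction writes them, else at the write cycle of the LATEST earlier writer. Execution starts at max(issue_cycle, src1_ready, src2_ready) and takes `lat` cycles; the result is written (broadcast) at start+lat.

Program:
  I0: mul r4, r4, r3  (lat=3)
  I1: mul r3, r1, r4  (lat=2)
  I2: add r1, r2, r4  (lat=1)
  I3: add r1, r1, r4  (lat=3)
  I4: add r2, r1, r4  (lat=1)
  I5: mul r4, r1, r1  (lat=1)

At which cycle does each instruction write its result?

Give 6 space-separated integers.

Answer: 4 6 5 8 9 9

Derivation:
I0 mul r4: issue@1 deps=(None,None) exec_start@1 write@4
I1 mul r3: issue@2 deps=(None,0) exec_start@4 write@6
I2 add r1: issue@3 deps=(None,0) exec_start@4 write@5
I3 add r1: issue@4 deps=(2,0) exec_start@5 write@8
I4 add r2: issue@5 deps=(3,0) exec_start@8 write@9
I5 mul r4: issue@6 deps=(3,3) exec_start@8 write@9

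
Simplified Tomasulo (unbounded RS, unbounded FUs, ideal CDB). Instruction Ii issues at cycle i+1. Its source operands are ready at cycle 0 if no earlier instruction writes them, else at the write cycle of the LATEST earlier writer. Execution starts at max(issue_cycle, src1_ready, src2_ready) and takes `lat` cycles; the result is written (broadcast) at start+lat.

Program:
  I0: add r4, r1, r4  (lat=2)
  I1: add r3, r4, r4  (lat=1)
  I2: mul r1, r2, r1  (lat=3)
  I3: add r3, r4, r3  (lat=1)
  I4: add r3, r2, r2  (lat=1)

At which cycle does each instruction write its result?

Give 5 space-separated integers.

Answer: 3 4 6 5 6

Derivation:
I0 add r4: issue@1 deps=(None,None) exec_start@1 write@3
I1 add r3: issue@2 deps=(0,0) exec_start@3 write@4
I2 mul r1: issue@3 deps=(None,None) exec_start@3 write@6
I3 add r3: issue@4 deps=(0,1) exec_start@4 write@5
I4 add r3: issue@5 deps=(None,None) exec_start@5 write@6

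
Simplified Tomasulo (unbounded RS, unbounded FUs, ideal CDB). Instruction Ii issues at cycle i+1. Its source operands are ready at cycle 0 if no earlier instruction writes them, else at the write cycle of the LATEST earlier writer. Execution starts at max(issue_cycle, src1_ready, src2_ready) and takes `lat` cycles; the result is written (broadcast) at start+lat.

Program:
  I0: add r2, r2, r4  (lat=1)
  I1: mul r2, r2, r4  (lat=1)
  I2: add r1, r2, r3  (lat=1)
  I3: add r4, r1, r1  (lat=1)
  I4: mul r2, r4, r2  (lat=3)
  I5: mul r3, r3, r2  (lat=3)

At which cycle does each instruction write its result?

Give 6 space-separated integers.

I0 add r2: issue@1 deps=(None,None) exec_start@1 write@2
I1 mul r2: issue@2 deps=(0,None) exec_start@2 write@3
I2 add r1: issue@3 deps=(1,None) exec_start@3 write@4
I3 add r4: issue@4 deps=(2,2) exec_start@4 write@5
I4 mul r2: issue@5 deps=(3,1) exec_start@5 write@8
I5 mul r3: issue@6 deps=(None,4) exec_start@8 write@11

Answer: 2 3 4 5 8 11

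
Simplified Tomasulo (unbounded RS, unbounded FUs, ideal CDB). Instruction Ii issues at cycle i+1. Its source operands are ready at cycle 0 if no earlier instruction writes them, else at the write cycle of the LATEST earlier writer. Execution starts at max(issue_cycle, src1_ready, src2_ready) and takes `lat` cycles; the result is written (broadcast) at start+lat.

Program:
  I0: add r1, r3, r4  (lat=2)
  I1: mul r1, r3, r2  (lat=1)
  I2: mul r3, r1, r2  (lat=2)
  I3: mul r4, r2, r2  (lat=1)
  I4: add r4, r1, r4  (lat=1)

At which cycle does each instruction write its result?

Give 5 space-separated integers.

Answer: 3 3 5 5 6

Derivation:
I0 add r1: issue@1 deps=(None,None) exec_start@1 write@3
I1 mul r1: issue@2 deps=(None,None) exec_start@2 write@3
I2 mul r3: issue@3 deps=(1,None) exec_start@3 write@5
I3 mul r4: issue@4 deps=(None,None) exec_start@4 write@5
I4 add r4: issue@5 deps=(1,3) exec_start@5 write@6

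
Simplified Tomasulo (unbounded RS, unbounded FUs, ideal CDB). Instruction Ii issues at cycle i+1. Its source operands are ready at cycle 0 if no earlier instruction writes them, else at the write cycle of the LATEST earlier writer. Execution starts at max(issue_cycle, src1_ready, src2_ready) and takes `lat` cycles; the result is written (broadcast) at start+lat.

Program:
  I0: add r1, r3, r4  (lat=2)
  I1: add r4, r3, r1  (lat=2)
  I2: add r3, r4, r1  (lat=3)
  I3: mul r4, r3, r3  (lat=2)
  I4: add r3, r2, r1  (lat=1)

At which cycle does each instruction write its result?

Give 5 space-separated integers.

I0 add r1: issue@1 deps=(None,None) exec_start@1 write@3
I1 add r4: issue@2 deps=(None,0) exec_start@3 write@5
I2 add r3: issue@3 deps=(1,0) exec_start@5 write@8
I3 mul r4: issue@4 deps=(2,2) exec_start@8 write@10
I4 add r3: issue@5 deps=(None,0) exec_start@5 write@6

Answer: 3 5 8 10 6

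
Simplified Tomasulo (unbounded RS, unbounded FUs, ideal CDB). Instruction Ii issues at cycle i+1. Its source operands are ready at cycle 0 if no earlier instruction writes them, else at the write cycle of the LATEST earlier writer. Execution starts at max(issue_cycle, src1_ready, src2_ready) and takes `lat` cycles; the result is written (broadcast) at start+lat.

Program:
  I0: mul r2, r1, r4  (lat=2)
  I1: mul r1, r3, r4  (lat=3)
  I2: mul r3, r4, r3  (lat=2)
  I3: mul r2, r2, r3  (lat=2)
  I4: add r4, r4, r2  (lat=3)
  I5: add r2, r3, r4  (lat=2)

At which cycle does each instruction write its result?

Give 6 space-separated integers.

I0 mul r2: issue@1 deps=(None,None) exec_start@1 write@3
I1 mul r1: issue@2 deps=(None,None) exec_start@2 write@5
I2 mul r3: issue@3 deps=(None,None) exec_start@3 write@5
I3 mul r2: issue@4 deps=(0,2) exec_start@5 write@7
I4 add r4: issue@5 deps=(None,3) exec_start@7 write@10
I5 add r2: issue@6 deps=(2,4) exec_start@10 write@12

Answer: 3 5 5 7 10 12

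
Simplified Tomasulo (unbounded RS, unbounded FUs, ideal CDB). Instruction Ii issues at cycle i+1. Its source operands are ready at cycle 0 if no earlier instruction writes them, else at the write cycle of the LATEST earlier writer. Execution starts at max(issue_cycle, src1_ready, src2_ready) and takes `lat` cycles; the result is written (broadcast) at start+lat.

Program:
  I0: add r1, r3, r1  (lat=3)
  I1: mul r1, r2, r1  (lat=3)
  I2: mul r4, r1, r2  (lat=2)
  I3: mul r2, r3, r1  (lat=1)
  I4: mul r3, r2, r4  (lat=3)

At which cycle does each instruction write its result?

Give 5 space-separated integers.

I0 add r1: issue@1 deps=(None,None) exec_start@1 write@4
I1 mul r1: issue@2 deps=(None,0) exec_start@4 write@7
I2 mul r4: issue@3 deps=(1,None) exec_start@7 write@9
I3 mul r2: issue@4 deps=(None,1) exec_start@7 write@8
I4 mul r3: issue@5 deps=(3,2) exec_start@9 write@12

Answer: 4 7 9 8 12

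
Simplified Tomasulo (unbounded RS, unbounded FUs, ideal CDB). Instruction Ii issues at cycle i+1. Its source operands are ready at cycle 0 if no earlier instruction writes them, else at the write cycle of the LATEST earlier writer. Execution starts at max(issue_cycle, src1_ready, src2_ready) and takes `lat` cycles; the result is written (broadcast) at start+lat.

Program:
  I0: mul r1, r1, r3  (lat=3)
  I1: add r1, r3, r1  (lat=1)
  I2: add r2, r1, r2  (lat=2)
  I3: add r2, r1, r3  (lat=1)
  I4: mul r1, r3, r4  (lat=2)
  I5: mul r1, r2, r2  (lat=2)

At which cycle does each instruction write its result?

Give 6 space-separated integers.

I0 mul r1: issue@1 deps=(None,None) exec_start@1 write@4
I1 add r1: issue@2 deps=(None,0) exec_start@4 write@5
I2 add r2: issue@3 deps=(1,None) exec_start@5 write@7
I3 add r2: issue@4 deps=(1,None) exec_start@5 write@6
I4 mul r1: issue@5 deps=(None,None) exec_start@5 write@7
I5 mul r1: issue@6 deps=(3,3) exec_start@6 write@8

Answer: 4 5 7 6 7 8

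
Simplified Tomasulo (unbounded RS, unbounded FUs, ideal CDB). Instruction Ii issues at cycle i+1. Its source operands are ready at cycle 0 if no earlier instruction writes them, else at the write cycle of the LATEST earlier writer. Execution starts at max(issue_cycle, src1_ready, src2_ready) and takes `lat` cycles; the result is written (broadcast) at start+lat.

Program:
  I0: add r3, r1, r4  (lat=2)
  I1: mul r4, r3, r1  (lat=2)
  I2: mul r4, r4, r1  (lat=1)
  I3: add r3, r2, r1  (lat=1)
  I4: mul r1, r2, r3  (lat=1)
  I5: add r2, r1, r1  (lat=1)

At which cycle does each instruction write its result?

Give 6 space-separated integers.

Answer: 3 5 6 5 6 7

Derivation:
I0 add r3: issue@1 deps=(None,None) exec_start@1 write@3
I1 mul r4: issue@2 deps=(0,None) exec_start@3 write@5
I2 mul r4: issue@3 deps=(1,None) exec_start@5 write@6
I3 add r3: issue@4 deps=(None,None) exec_start@4 write@5
I4 mul r1: issue@5 deps=(None,3) exec_start@5 write@6
I5 add r2: issue@6 deps=(4,4) exec_start@6 write@7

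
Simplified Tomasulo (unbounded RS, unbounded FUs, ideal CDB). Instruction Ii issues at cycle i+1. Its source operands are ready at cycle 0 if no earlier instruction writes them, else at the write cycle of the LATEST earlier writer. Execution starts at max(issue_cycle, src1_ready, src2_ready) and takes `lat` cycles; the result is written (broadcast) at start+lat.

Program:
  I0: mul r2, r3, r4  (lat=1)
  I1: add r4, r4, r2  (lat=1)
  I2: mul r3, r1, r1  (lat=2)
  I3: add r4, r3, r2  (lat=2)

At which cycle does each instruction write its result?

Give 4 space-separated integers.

I0 mul r2: issue@1 deps=(None,None) exec_start@1 write@2
I1 add r4: issue@2 deps=(None,0) exec_start@2 write@3
I2 mul r3: issue@3 deps=(None,None) exec_start@3 write@5
I3 add r4: issue@4 deps=(2,0) exec_start@5 write@7

Answer: 2 3 5 7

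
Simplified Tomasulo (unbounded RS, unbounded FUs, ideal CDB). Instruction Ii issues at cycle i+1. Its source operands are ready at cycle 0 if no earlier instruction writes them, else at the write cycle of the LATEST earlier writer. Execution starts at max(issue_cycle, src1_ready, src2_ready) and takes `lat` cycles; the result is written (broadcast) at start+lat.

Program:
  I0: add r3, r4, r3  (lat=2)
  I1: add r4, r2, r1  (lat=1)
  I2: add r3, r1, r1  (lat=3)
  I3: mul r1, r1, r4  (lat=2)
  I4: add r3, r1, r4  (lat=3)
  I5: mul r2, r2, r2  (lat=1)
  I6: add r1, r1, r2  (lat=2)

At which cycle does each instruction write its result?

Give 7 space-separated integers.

Answer: 3 3 6 6 9 7 9

Derivation:
I0 add r3: issue@1 deps=(None,None) exec_start@1 write@3
I1 add r4: issue@2 deps=(None,None) exec_start@2 write@3
I2 add r3: issue@3 deps=(None,None) exec_start@3 write@6
I3 mul r1: issue@4 deps=(None,1) exec_start@4 write@6
I4 add r3: issue@5 deps=(3,1) exec_start@6 write@9
I5 mul r2: issue@6 deps=(None,None) exec_start@6 write@7
I6 add r1: issue@7 deps=(3,5) exec_start@7 write@9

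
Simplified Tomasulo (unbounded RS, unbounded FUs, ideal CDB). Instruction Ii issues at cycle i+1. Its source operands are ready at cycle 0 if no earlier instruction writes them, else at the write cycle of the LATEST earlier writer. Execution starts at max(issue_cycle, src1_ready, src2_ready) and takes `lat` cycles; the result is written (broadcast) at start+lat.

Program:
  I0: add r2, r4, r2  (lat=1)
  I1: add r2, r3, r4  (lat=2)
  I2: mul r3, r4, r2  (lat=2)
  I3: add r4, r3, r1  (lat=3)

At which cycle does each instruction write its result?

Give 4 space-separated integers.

I0 add r2: issue@1 deps=(None,None) exec_start@1 write@2
I1 add r2: issue@2 deps=(None,None) exec_start@2 write@4
I2 mul r3: issue@3 deps=(None,1) exec_start@4 write@6
I3 add r4: issue@4 deps=(2,None) exec_start@6 write@9

Answer: 2 4 6 9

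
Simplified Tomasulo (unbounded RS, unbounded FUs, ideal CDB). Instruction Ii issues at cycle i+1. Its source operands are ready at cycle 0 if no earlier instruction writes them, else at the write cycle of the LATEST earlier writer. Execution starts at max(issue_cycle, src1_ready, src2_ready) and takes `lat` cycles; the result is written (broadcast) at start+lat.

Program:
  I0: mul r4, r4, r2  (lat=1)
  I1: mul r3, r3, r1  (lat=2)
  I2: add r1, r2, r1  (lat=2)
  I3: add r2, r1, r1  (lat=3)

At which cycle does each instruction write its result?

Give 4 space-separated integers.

Answer: 2 4 5 8

Derivation:
I0 mul r4: issue@1 deps=(None,None) exec_start@1 write@2
I1 mul r3: issue@2 deps=(None,None) exec_start@2 write@4
I2 add r1: issue@3 deps=(None,None) exec_start@3 write@5
I3 add r2: issue@4 deps=(2,2) exec_start@5 write@8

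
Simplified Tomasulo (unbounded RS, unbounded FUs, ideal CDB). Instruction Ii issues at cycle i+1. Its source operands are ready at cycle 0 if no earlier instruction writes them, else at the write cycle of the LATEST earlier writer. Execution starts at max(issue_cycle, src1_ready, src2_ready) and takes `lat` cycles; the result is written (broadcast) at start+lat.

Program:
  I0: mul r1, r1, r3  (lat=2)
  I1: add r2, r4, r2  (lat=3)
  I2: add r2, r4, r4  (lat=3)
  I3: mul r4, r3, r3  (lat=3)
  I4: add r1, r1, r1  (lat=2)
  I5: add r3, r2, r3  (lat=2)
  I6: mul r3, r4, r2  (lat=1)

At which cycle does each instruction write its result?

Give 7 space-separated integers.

Answer: 3 5 6 7 7 8 8

Derivation:
I0 mul r1: issue@1 deps=(None,None) exec_start@1 write@3
I1 add r2: issue@2 deps=(None,None) exec_start@2 write@5
I2 add r2: issue@3 deps=(None,None) exec_start@3 write@6
I3 mul r4: issue@4 deps=(None,None) exec_start@4 write@7
I4 add r1: issue@5 deps=(0,0) exec_start@5 write@7
I5 add r3: issue@6 deps=(2,None) exec_start@6 write@8
I6 mul r3: issue@7 deps=(3,2) exec_start@7 write@8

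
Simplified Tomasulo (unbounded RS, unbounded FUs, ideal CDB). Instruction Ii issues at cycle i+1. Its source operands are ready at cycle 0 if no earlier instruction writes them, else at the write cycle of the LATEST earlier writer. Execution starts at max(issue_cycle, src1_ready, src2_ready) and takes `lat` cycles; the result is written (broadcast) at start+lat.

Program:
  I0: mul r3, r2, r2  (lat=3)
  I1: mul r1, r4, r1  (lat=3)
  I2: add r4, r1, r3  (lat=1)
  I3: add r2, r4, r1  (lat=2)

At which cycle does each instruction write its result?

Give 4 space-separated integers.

Answer: 4 5 6 8

Derivation:
I0 mul r3: issue@1 deps=(None,None) exec_start@1 write@4
I1 mul r1: issue@2 deps=(None,None) exec_start@2 write@5
I2 add r4: issue@3 deps=(1,0) exec_start@5 write@6
I3 add r2: issue@4 deps=(2,1) exec_start@6 write@8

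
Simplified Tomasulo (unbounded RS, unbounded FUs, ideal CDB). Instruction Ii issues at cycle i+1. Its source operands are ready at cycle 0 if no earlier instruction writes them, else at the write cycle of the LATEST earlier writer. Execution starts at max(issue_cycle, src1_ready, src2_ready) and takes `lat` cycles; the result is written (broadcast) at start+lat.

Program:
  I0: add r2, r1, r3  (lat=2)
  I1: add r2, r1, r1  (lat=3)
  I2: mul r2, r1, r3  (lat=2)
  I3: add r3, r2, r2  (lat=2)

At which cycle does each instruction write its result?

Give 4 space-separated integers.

I0 add r2: issue@1 deps=(None,None) exec_start@1 write@3
I1 add r2: issue@2 deps=(None,None) exec_start@2 write@5
I2 mul r2: issue@3 deps=(None,None) exec_start@3 write@5
I3 add r3: issue@4 deps=(2,2) exec_start@5 write@7

Answer: 3 5 5 7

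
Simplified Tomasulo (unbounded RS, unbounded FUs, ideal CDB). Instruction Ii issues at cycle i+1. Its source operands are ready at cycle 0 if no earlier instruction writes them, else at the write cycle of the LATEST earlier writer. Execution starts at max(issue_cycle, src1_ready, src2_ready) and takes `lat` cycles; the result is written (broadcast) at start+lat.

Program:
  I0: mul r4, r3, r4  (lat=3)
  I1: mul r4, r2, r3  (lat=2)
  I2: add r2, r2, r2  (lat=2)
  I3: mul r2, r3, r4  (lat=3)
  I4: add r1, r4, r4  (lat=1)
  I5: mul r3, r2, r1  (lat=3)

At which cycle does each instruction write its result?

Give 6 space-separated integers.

I0 mul r4: issue@1 deps=(None,None) exec_start@1 write@4
I1 mul r4: issue@2 deps=(None,None) exec_start@2 write@4
I2 add r2: issue@3 deps=(None,None) exec_start@3 write@5
I3 mul r2: issue@4 deps=(None,1) exec_start@4 write@7
I4 add r1: issue@5 deps=(1,1) exec_start@5 write@6
I5 mul r3: issue@6 deps=(3,4) exec_start@7 write@10

Answer: 4 4 5 7 6 10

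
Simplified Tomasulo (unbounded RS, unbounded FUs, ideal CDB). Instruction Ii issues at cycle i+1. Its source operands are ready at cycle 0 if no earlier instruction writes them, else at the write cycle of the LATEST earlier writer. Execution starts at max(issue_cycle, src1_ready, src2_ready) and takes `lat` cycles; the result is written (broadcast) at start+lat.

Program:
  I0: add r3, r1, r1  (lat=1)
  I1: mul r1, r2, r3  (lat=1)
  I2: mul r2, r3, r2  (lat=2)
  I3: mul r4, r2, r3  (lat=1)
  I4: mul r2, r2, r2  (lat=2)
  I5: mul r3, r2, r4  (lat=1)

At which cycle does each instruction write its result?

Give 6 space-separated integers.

Answer: 2 3 5 6 7 8

Derivation:
I0 add r3: issue@1 deps=(None,None) exec_start@1 write@2
I1 mul r1: issue@2 deps=(None,0) exec_start@2 write@3
I2 mul r2: issue@3 deps=(0,None) exec_start@3 write@5
I3 mul r4: issue@4 deps=(2,0) exec_start@5 write@6
I4 mul r2: issue@5 deps=(2,2) exec_start@5 write@7
I5 mul r3: issue@6 deps=(4,3) exec_start@7 write@8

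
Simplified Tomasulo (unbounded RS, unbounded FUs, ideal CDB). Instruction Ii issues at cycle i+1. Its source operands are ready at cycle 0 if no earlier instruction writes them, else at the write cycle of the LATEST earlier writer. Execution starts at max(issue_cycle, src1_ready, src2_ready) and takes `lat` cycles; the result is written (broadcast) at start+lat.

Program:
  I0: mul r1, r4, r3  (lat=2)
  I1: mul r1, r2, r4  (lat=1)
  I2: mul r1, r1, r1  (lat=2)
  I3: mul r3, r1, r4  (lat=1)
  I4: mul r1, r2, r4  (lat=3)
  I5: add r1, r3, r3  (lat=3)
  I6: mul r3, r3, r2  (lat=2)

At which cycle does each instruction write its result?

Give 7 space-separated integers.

Answer: 3 3 5 6 8 9 9

Derivation:
I0 mul r1: issue@1 deps=(None,None) exec_start@1 write@3
I1 mul r1: issue@2 deps=(None,None) exec_start@2 write@3
I2 mul r1: issue@3 deps=(1,1) exec_start@3 write@5
I3 mul r3: issue@4 deps=(2,None) exec_start@5 write@6
I4 mul r1: issue@5 deps=(None,None) exec_start@5 write@8
I5 add r1: issue@6 deps=(3,3) exec_start@6 write@9
I6 mul r3: issue@7 deps=(3,None) exec_start@7 write@9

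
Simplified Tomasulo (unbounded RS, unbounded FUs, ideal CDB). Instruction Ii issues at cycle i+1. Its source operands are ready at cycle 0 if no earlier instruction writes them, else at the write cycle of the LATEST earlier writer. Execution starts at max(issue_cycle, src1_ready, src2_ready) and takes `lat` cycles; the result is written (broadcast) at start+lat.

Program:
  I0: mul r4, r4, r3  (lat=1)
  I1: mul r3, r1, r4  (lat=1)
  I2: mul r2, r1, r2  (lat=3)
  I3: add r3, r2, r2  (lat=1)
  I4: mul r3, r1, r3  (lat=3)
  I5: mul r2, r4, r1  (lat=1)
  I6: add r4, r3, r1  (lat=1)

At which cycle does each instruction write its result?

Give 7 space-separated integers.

Answer: 2 3 6 7 10 7 11

Derivation:
I0 mul r4: issue@1 deps=(None,None) exec_start@1 write@2
I1 mul r3: issue@2 deps=(None,0) exec_start@2 write@3
I2 mul r2: issue@3 deps=(None,None) exec_start@3 write@6
I3 add r3: issue@4 deps=(2,2) exec_start@6 write@7
I4 mul r3: issue@5 deps=(None,3) exec_start@7 write@10
I5 mul r2: issue@6 deps=(0,None) exec_start@6 write@7
I6 add r4: issue@7 deps=(4,None) exec_start@10 write@11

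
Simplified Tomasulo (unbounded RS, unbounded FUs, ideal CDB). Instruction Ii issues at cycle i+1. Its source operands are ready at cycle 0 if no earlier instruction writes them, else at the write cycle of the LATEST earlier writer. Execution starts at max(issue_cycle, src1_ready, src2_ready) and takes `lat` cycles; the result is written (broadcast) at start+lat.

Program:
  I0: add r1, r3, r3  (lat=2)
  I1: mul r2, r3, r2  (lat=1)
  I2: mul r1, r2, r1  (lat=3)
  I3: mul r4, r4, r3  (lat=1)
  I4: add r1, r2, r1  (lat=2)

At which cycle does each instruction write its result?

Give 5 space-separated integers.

I0 add r1: issue@1 deps=(None,None) exec_start@1 write@3
I1 mul r2: issue@2 deps=(None,None) exec_start@2 write@3
I2 mul r1: issue@3 deps=(1,0) exec_start@3 write@6
I3 mul r4: issue@4 deps=(None,None) exec_start@4 write@5
I4 add r1: issue@5 deps=(1,2) exec_start@6 write@8

Answer: 3 3 6 5 8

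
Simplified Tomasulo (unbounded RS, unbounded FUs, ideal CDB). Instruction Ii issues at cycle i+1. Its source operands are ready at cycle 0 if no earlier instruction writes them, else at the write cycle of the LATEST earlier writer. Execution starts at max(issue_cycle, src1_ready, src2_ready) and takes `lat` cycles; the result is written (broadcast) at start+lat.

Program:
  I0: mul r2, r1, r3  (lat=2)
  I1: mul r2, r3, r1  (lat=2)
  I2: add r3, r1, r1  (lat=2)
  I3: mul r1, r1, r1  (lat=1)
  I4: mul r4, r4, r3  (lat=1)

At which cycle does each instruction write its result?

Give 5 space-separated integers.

I0 mul r2: issue@1 deps=(None,None) exec_start@1 write@3
I1 mul r2: issue@2 deps=(None,None) exec_start@2 write@4
I2 add r3: issue@3 deps=(None,None) exec_start@3 write@5
I3 mul r1: issue@4 deps=(None,None) exec_start@4 write@5
I4 mul r4: issue@5 deps=(None,2) exec_start@5 write@6

Answer: 3 4 5 5 6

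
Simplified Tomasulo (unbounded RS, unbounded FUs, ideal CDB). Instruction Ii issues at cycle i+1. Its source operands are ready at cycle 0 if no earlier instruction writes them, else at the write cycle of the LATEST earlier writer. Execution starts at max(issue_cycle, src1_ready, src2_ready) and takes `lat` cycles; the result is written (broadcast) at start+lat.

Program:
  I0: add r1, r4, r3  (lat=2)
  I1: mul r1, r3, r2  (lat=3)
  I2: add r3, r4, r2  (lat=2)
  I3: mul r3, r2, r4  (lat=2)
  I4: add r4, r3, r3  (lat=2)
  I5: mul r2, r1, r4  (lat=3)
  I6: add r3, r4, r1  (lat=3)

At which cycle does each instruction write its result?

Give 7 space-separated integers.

I0 add r1: issue@1 deps=(None,None) exec_start@1 write@3
I1 mul r1: issue@2 deps=(None,None) exec_start@2 write@5
I2 add r3: issue@3 deps=(None,None) exec_start@3 write@5
I3 mul r3: issue@4 deps=(None,None) exec_start@4 write@6
I4 add r4: issue@5 deps=(3,3) exec_start@6 write@8
I5 mul r2: issue@6 deps=(1,4) exec_start@8 write@11
I6 add r3: issue@7 deps=(4,1) exec_start@8 write@11

Answer: 3 5 5 6 8 11 11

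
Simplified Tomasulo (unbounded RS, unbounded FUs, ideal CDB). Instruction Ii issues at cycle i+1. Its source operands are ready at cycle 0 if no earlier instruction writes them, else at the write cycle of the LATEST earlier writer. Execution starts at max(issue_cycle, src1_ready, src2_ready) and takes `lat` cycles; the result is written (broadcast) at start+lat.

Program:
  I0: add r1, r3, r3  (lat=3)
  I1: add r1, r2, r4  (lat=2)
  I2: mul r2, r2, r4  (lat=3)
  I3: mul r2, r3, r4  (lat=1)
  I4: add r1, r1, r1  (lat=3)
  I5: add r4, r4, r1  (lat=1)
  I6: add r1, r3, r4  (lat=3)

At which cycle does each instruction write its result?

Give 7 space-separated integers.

Answer: 4 4 6 5 8 9 12

Derivation:
I0 add r1: issue@1 deps=(None,None) exec_start@1 write@4
I1 add r1: issue@2 deps=(None,None) exec_start@2 write@4
I2 mul r2: issue@3 deps=(None,None) exec_start@3 write@6
I3 mul r2: issue@4 deps=(None,None) exec_start@4 write@5
I4 add r1: issue@5 deps=(1,1) exec_start@5 write@8
I5 add r4: issue@6 deps=(None,4) exec_start@8 write@9
I6 add r1: issue@7 deps=(None,5) exec_start@9 write@12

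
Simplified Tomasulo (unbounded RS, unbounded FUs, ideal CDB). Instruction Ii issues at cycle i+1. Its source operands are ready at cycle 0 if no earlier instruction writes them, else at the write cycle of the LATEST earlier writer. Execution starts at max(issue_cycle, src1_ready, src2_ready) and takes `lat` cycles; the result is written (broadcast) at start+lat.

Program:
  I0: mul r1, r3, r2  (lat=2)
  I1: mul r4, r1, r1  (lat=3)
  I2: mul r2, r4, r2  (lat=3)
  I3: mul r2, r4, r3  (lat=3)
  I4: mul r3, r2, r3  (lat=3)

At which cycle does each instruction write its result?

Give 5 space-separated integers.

I0 mul r1: issue@1 deps=(None,None) exec_start@1 write@3
I1 mul r4: issue@2 deps=(0,0) exec_start@3 write@6
I2 mul r2: issue@3 deps=(1,None) exec_start@6 write@9
I3 mul r2: issue@4 deps=(1,None) exec_start@6 write@9
I4 mul r3: issue@5 deps=(3,None) exec_start@9 write@12

Answer: 3 6 9 9 12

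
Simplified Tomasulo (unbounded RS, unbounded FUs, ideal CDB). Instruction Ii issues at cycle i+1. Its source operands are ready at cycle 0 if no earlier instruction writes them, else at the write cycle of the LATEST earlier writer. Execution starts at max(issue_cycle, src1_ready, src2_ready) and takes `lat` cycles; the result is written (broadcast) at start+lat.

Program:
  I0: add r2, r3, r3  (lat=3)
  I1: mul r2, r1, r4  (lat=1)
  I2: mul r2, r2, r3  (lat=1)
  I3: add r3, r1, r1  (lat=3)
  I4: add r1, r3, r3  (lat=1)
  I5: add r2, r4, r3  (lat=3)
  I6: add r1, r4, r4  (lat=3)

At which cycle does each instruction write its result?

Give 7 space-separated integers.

I0 add r2: issue@1 deps=(None,None) exec_start@1 write@4
I1 mul r2: issue@2 deps=(None,None) exec_start@2 write@3
I2 mul r2: issue@3 deps=(1,None) exec_start@3 write@4
I3 add r3: issue@4 deps=(None,None) exec_start@4 write@7
I4 add r1: issue@5 deps=(3,3) exec_start@7 write@8
I5 add r2: issue@6 deps=(None,3) exec_start@7 write@10
I6 add r1: issue@7 deps=(None,None) exec_start@7 write@10

Answer: 4 3 4 7 8 10 10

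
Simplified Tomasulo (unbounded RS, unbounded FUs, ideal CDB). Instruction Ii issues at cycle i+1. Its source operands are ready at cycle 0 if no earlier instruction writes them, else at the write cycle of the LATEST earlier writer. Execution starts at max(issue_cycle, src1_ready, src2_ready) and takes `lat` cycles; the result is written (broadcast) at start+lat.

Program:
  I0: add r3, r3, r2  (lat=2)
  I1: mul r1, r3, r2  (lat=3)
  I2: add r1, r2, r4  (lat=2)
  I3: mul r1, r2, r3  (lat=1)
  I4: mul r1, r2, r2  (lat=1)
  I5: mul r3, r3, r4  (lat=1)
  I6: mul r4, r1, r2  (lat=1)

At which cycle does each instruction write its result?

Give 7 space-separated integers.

I0 add r3: issue@1 deps=(None,None) exec_start@1 write@3
I1 mul r1: issue@2 deps=(0,None) exec_start@3 write@6
I2 add r1: issue@3 deps=(None,None) exec_start@3 write@5
I3 mul r1: issue@4 deps=(None,0) exec_start@4 write@5
I4 mul r1: issue@5 deps=(None,None) exec_start@5 write@6
I5 mul r3: issue@6 deps=(0,None) exec_start@6 write@7
I6 mul r4: issue@7 deps=(4,None) exec_start@7 write@8

Answer: 3 6 5 5 6 7 8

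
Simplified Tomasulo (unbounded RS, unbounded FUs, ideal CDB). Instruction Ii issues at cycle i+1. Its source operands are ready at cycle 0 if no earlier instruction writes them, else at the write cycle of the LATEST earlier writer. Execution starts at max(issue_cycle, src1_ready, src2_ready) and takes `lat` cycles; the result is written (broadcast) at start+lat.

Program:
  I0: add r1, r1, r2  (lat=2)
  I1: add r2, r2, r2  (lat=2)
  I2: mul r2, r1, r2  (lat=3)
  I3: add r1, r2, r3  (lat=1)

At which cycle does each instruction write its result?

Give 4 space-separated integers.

Answer: 3 4 7 8

Derivation:
I0 add r1: issue@1 deps=(None,None) exec_start@1 write@3
I1 add r2: issue@2 deps=(None,None) exec_start@2 write@4
I2 mul r2: issue@3 deps=(0,1) exec_start@4 write@7
I3 add r1: issue@4 deps=(2,None) exec_start@7 write@8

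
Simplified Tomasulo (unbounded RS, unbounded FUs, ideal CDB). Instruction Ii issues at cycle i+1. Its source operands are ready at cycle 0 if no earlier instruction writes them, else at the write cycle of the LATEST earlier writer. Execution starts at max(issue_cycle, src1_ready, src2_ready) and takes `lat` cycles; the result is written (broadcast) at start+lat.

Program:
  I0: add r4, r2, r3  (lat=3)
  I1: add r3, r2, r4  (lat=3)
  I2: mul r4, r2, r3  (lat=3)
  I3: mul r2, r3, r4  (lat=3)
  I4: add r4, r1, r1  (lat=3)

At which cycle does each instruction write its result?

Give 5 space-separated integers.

Answer: 4 7 10 13 8

Derivation:
I0 add r4: issue@1 deps=(None,None) exec_start@1 write@4
I1 add r3: issue@2 deps=(None,0) exec_start@4 write@7
I2 mul r4: issue@3 deps=(None,1) exec_start@7 write@10
I3 mul r2: issue@4 deps=(1,2) exec_start@10 write@13
I4 add r4: issue@5 deps=(None,None) exec_start@5 write@8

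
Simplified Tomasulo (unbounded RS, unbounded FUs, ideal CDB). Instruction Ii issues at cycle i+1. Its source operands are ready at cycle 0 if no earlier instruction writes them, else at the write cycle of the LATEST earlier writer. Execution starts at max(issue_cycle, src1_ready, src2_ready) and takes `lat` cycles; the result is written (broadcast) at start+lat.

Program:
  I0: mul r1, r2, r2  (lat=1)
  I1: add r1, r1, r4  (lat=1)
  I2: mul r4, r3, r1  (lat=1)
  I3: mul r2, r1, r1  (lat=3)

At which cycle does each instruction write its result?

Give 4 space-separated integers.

Answer: 2 3 4 7

Derivation:
I0 mul r1: issue@1 deps=(None,None) exec_start@1 write@2
I1 add r1: issue@2 deps=(0,None) exec_start@2 write@3
I2 mul r4: issue@3 deps=(None,1) exec_start@3 write@4
I3 mul r2: issue@4 deps=(1,1) exec_start@4 write@7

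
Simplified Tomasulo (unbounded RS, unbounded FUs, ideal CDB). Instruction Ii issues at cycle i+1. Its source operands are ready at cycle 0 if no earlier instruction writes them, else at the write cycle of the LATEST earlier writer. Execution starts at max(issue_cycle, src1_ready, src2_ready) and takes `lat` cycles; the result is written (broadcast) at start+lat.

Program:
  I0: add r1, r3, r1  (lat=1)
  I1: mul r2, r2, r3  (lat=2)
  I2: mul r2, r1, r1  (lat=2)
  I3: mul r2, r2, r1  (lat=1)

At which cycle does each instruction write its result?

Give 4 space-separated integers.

I0 add r1: issue@1 deps=(None,None) exec_start@1 write@2
I1 mul r2: issue@2 deps=(None,None) exec_start@2 write@4
I2 mul r2: issue@3 deps=(0,0) exec_start@3 write@5
I3 mul r2: issue@4 deps=(2,0) exec_start@5 write@6

Answer: 2 4 5 6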